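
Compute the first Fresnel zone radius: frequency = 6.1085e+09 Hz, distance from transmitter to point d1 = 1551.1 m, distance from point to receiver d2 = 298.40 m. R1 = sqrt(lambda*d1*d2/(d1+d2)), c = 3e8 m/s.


lambda = c / f = 3.0000e+08 / 6.1085e+09 = 0.04911189 m
R1 = sqrt(0.04911189 * 1551.1 * 298.40 / (1551.1 + 298.40)) = 3.506 m

3.506 m


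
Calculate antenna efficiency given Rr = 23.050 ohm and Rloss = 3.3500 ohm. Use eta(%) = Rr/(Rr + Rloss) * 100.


eta = 23.050 / (23.050 + 3.3500) * 100 = 87.31%

87.31%


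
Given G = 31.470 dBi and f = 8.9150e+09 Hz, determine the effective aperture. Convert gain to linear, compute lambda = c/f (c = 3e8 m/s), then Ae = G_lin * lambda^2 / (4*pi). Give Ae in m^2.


lambda = c / f = 3.0000e+08 / 8.9150e+09 = 0.03365115 m
G_linear = 10^(31.470/10) = 1402.814
Ae = G_linear * lambda^2 / (4*pi) = 1402.814 * 0.03365115^2 / (4*pi) = 0.1264 m^2

0.1264 m^2


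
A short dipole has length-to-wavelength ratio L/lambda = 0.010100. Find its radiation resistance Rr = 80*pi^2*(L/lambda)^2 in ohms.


Rr = 80 * pi^2 * (0.010100)^2 = 80 * 9.869604 * 1.020100e-04 = 0.08054 ohm

0.08054 ohm


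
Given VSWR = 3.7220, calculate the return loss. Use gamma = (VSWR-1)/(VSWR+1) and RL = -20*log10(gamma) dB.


gamma = (3.7220 - 1) / (3.7220 + 1) = 0.5764507
RL = -20 * log10(0.5764507) = 4.785 dB

4.785 dB


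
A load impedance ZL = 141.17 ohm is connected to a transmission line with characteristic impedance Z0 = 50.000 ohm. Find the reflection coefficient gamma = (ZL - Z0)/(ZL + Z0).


gamma = (141.17 - 50.000) / (141.17 + 50.000) = 0.4769

0.4769


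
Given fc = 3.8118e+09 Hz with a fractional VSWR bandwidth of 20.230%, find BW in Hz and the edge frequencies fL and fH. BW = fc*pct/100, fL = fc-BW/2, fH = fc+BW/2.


BW = 3.8118e+09 * 20.230/100 = 7.711271e+08 Hz
fL = 3.8118e+09 - 7.711271e+08/2 = 3.426e+09 Hz
fH = 3.8118e+09 + 7.711271e+08/2 = 4.197e+09 Hz

BW=7.711e+08 Hz, fL=3.426e+09 Hz, fH=4.197e+09 Hz


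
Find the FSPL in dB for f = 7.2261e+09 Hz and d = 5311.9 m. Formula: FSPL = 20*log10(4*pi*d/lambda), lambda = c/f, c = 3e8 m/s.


lambda = c / f = 3.0000e+08 / 7.2261e+09 = 0.04151617 m
FSPL = 20 * log10(4*pi*5311.9/0.04151617) = 124.1 dB

124.1 dB


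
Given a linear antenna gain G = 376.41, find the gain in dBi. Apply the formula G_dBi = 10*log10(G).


G_dBi = 10 * log10(376.41) = 25.76 dBi

25.76 dBi


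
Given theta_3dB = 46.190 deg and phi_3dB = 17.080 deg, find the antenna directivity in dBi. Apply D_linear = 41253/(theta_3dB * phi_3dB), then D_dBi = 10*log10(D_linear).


D_linear = 41253 / (46.190 * 17.080) = 52.29013
D_dBi = 10 * log10(52.29013) = 17.18 dBi

17.18 dBi


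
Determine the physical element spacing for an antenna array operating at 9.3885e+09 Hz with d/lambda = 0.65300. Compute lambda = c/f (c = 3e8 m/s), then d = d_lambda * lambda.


lambda = c / f = 3.0000e+08 / 9.3885e+09 = 0.03195399 m
d = 0.65300 * 0.03195399 = 0.02087 m

0.02087 m


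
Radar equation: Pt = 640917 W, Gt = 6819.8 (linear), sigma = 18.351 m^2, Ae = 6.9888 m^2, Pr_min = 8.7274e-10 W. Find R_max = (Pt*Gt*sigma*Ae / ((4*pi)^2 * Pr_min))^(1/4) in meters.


R^4 = 640917*6819.8*18.351*6.9888 / ((4*pi)^2 * 8.7274e-10) = 4.067534e+18
R_max = 4.067534e+18^0.25 = 44909 m

44909 m


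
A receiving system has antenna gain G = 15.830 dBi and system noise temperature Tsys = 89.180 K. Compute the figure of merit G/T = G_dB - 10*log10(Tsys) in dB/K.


G/T = 15.830 - 10*log10(89.180) = 15.830 - 19.50267 = -3.673 dB/K

-3.673 dB/K


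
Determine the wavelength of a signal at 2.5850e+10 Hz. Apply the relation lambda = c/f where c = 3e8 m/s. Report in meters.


lambda = c / f = 3.0000e+08 / 2.5850e+10 = 0.01161 m

0.01161 m


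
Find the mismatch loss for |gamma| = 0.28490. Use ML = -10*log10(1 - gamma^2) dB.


ML = -10 * log10(1 - 0.28490^2) = -10 * log10(0.91883199) = 0.3676 dB

0.3676 dB


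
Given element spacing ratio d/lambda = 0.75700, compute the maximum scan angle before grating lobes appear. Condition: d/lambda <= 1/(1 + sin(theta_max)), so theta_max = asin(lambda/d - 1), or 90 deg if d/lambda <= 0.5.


lambda/d - 1 = 1/0.75700 - 1 = 0.3210040
theta_max = asin(0.3210040) = 18.72 deg

18.72 deg


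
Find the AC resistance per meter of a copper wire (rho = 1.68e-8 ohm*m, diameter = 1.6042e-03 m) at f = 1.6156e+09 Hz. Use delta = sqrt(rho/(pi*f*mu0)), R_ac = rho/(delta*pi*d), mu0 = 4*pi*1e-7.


delta = sqrt(1.68e-8 / (pi * 1.6156e+09 * 4*pi*1e-7)) = 1.622960e-06 m
R_ac = 1.68e-8 / (1.622960e-06 * pi * 1.6042e-03) = 2.054 ohm/m

2.054 ohm/m


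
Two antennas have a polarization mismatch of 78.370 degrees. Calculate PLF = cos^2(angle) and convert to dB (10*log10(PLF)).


PLF_linear = cos^2(78.370 deg) = 0.04063885
PLF_dB = 10 * log10(0.04063885) = -13.91 dB

-13.91 dB


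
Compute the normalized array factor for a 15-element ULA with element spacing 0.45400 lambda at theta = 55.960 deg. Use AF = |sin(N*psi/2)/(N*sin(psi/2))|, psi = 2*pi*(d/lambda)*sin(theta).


psi = 2*pi*0.45400*sin(55.960 deg) = 2.363770 rad
AF = |sin(15*2.363770/2) / (15*sin(2.363770/2))| = 0.06489

0.06489


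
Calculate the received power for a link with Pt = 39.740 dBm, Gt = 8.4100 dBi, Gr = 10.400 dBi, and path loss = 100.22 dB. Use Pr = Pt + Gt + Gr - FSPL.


Pr = 39.740 + 8.4100 + 10.400 - 100.22 = -41.67 dBm

-41.67 dBm


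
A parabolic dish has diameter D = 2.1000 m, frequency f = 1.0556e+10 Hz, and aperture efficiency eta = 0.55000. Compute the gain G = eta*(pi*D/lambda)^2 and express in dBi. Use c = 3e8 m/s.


lambda = c / f = 3.0000e+08 / 1.0556e+10 = 0.02841986 m
G_linear = 0.55000 * (pi * 2.1000 / 0.02841986)^2 = 29638.56
G_dBi = 10 * log10(29638.56) = 44.72 dBi

44.72 dBi


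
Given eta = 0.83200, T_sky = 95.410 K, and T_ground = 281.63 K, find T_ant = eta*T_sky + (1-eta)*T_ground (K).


T_ant = 0.83200 * 95.410 + (1 - 0.83200) * 281.63 = 126.7 K

126.7 K


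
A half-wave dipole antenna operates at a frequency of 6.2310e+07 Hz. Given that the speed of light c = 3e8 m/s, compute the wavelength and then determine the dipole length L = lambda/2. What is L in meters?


lambda = c / f = 3.0000e+08 / 6.2310e+07 = 4.814636 m
L = lambda / 2 = 4.814636 / 2 = 2.407 m

2.407 m


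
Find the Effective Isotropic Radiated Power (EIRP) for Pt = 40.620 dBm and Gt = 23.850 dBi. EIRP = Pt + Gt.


EIRP = Pt + Gt = 40.620 + 23.850 = 64.47 dBm

64.47 dBm


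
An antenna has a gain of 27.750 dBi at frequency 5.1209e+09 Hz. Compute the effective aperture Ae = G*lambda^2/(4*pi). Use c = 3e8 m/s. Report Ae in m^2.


lambda = c / f = 3.0000e+08 / 5.1209e+09 = 0.05858345 m
G_linear = 10^(27.750/10) = 595.6621
Ae = G_linear * lambda^2 / (4*pi) = 595.6621 * 0.05858345^2 / (4*pi) = 0.1627 m^2

0.1627 m^2


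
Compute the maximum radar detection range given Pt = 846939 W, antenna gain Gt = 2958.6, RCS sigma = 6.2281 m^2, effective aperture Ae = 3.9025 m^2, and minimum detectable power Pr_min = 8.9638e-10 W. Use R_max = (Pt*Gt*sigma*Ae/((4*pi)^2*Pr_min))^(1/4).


R^4 = 846939*2958.6*6.2281*3.9025 / ((4*pi)^2 * 8.9638e-10) = 4.302541e+17
R_max = 4.302541e+17^0.25 = 25611 m

25611 m


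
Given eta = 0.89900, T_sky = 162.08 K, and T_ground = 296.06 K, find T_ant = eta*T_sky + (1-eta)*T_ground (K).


T_ant = 0.89900 * 162.08 + (1 - 0.89900) * 296.06 = 175.6 K

175.6 K


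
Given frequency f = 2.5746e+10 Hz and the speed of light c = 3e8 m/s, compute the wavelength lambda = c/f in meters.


lambda = c / f = 3.0000e+08 / 2.5746e+10 = 0.01165 m

0.01165 m


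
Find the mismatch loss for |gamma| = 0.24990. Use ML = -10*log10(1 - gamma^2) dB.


ML = -10 * log10(1 - 0.24990^2) = -10 * log10(0.93754999) = 0.2801 dB

0.2801 dB


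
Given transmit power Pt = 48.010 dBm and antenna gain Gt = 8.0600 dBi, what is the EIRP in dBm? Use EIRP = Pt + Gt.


EIRP = Pt + Gt = 48.010 + 8.0600 = 56.07 dBm

56.07 dBm


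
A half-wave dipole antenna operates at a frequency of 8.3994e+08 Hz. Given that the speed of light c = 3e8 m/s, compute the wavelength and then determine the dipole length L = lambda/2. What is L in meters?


lambda = c / f = 3.0000e+08 / 8.3994e+08 = 0.3571684 m
L = lambda / 2 = 0.3571684 / 2 = 0.1786 m

0.1786 m


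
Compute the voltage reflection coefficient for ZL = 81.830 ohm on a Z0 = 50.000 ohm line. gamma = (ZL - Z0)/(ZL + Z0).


gamma = (81.830 - 50.000) / (81.830 + 50.000) = 0.2414

0.2414


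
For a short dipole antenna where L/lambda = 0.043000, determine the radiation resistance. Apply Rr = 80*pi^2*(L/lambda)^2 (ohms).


Rr = 80 * pi^2 * (0.043000)^2 = 80 * 9.869604 * 1.849000e-03 = 1.460 ohm

1.460 ohm


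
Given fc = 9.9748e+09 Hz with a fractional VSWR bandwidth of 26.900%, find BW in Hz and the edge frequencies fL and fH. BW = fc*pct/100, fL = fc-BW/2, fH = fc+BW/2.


BW = 9.9748e+09 * 26.900/100 = 2.683221e+09 Hz
fL = 9.9748e+09 - 2.683221e+09/2 = 8.633e+09 Hz
fH = 9.9748e+09 + 2.683221e+09/2 = 1.132e+10 Hz

BW=2.683e+09 Hz, fL=8.633e+09 Hz, fH=1.132e+10 Hz


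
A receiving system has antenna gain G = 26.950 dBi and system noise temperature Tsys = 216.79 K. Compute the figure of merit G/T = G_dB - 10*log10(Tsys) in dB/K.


G/T = 26.950 - 10*log10(216.79) = 26.950 - 23.36039 = 3.590 dB/K

3.590 dB/K


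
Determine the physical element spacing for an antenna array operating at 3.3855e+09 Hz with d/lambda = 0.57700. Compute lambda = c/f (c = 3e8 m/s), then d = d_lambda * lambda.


lambda = c / f = 3.0000e+08 / 3.3855e+09 = 0.08861320 m
d = 0.57700 * 0.08861320 = 0.05113 m

0.05113 m


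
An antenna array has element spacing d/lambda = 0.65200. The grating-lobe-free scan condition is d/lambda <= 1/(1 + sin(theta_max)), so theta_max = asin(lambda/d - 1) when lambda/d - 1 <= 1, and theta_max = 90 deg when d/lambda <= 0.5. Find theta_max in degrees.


lambda/d - 1 = 1/0.65200 - 1 = 0.5337423
theta_max = asin(0.5337423) = 32.26 deg

32.26 deg


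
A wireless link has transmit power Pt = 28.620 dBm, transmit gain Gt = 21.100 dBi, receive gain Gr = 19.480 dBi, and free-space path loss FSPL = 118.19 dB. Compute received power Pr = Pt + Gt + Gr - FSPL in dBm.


Pr = 28.620 + 21.100 + 19.480 - 118.19 = -48.99 dBm

-48.99 dBm


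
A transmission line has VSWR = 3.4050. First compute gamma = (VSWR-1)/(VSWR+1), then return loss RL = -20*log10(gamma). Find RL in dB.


gamma = (3.4050 - 1) / (3.4050 + 1) = 0.5459705
RL = -20 * log10(0.5459705) = 5.257 dB

5.257 dB


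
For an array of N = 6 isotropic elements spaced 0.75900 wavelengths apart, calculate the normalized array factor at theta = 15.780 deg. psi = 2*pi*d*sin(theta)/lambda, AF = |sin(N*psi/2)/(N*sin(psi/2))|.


psi = 2*pi*0.75900*sin(15.780 deg) = 1.296886 rad
AF = |sin(6*1.296886/2) / (6*sin(1.296886/2))| = 0.1879

0.1879


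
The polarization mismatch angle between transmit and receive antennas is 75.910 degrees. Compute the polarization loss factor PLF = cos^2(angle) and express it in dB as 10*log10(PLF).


PLF_linear = cos^2(75.910 deg) = 0.05926583
PLF_dB = 10 * log10(0.05926583) = -12.27 dB

-12.27 dB


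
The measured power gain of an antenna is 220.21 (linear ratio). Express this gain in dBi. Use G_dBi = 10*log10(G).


G_dBi = 10 * log10(220.21) = 23.43 dBi

23.43 dBi


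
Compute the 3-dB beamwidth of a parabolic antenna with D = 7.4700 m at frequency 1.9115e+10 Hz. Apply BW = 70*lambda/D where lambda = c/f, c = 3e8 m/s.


lambda = c / f = 3.0000e+08 / 1.9115e+10 = 0.01569448 m
BW = 70 * 0.01569448 / 7.4700 = 0.1471 deg

0.1471 deg


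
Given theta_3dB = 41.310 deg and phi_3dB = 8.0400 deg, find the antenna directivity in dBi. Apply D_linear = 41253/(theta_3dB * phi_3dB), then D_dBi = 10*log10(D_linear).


D_linear = 41253 / (41.310 * 8.0400) = 124.2065
D_dBi = 10 * log10(124.2065) = 20.94 dBi

20.94 dBi


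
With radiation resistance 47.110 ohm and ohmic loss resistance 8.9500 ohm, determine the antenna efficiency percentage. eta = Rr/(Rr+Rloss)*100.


eta = 47.110 / (47.110 + 8.9500) * 100 = 84.03%

84.03%


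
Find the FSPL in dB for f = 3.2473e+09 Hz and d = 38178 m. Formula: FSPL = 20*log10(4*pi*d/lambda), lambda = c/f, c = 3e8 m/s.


lambda = c / f = 3.0000e+08 / 3.2473e+09 = 0.09238444 m
FSPL = 20 * log10(4*pi*38178/0.09238444) = 134.3 dB

134.3 dB


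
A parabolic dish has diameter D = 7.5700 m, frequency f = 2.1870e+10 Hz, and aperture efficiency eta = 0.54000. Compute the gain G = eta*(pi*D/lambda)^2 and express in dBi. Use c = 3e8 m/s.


lambda = c / f = 3.0000e+08 / 2.1870e+10 = 0.01371742 m
G_linear = 0.54000 * (pi * 7.5700 / 0.01371742)^2 = 1.623082e+06
G_dBi = 10 * log10(1.623082e+06) = 62.10 dBi

62.10 dBi


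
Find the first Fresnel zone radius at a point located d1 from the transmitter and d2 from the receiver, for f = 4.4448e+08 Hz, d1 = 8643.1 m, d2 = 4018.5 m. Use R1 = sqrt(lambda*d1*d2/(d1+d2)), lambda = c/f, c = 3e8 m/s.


lambda = c / f = 3.0000e+08 / 4.4448e+08 = 0.6749460 m
R1 = sqrt(0.6749460 * 8643.1 * 4018.5 / (8643.1 + 4018.5)) = 43.03 m

43.03 m


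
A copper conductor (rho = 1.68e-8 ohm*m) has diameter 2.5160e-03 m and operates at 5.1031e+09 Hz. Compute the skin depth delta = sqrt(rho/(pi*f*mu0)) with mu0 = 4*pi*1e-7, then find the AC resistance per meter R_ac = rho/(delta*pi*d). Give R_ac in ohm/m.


delta = sqrt(1.68e-8 / (pi * 5.1031e+09 * 4*pi*1e-7)) = 9.131828e-07 m
R_ac = 1.68e-8 / (9.131828e-07 * pi * 2.5160e-03) = 2.328 ohm/m

2.328 ohm/m


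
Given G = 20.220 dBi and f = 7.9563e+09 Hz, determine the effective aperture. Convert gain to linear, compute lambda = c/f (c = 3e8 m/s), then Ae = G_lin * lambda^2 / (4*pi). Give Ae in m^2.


lambda = c / f = 3.0000e+08 / 7.9563e+09 = 0.03770597 m
G_linear = 10^(20.220/10) = 105.1962
Ae = G_linear * lambda^2 / (4*pi) = 105.1962 * 0.03770597^2 / (4*pi) = 0.01190 m^2

0.01190 m^2


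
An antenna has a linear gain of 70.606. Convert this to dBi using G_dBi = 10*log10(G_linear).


G_dBi = 10 * log10(70.606) = 18.49 dBi

18.49 dBi


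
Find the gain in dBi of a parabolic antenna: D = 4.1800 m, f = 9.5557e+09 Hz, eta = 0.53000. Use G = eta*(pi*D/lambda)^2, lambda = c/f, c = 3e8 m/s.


lambda = c / f = 3.0000e+08 / 9.5557e+09 = 0.03139487 m
G_linear = 0.53000 * (pi * 4.1800 / 0.03139487)^2 = 92727.98
G_dBi = 10 * log10(92727.98) = 49.67 dBi

49.67 dBi


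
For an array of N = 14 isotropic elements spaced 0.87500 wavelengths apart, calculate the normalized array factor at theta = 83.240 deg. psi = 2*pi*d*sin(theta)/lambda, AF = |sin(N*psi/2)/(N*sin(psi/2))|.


psi = 2*pi*0.87500*sin(83.240 deg) = 5.459566 rad
AF = |sin(14*5.459566/2) / (14*sin(5.459566/2))| = 0.08834

0.08834


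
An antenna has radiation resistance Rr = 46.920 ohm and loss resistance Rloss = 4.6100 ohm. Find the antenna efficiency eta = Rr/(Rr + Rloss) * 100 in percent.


eta = 46.920 / (46.920 + 4.6100) * 100 = 91.05%

91.05%


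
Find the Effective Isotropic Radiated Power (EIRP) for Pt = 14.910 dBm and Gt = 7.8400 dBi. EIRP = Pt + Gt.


EIRP = Pt + Gt = 14.910 + 7.8400 = 22.75 dBm

22.75 dBm


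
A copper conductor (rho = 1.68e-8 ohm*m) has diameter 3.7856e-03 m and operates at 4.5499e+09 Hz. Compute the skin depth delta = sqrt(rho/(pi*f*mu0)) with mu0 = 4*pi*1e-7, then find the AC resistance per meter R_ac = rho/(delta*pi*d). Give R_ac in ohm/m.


delta = sqrt(1.68e-8 / (pi * 4.5499e+09 * 4*pi*1e-7)) = 9.671055e-07 m
R_ac = 1.68e-8 / (9.671055e-07 * pi * 3.7856e-03) = 1.461 ohm/m

1.461 ohm/m


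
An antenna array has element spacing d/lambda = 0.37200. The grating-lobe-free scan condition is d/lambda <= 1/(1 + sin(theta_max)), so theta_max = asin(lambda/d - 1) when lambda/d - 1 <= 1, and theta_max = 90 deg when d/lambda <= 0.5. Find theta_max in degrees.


lambda/d - 1 = 1/0.37200 - 1 = 1.688172 >= 1
d/lambda <= 0.5, so the array can scan to endfire without grating lobes: theta_max = 90 deg

90 deg


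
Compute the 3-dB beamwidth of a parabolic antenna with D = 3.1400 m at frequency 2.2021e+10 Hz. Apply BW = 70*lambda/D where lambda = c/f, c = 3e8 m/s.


lambda = c / f = 3.0000e+08 / 2.2021e+10 = 0.01362336 m
BW = 70 * 0.01362336 / 3.1400 = 0.3037 deg

0.3037 deg


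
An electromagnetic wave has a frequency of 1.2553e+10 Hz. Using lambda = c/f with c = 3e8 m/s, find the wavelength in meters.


lambda = c / f = 3.0000e+08 / 1.2553e+10 = 0.02390 m

0.02390 m


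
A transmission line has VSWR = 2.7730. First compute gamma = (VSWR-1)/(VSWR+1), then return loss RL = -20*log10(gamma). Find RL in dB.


gamma = (2.7730 - 1) / (2.7730 + 1) = 0.4699178
RL = -20 * log10(0.4699178) = 6.560 dB

6.560 dB


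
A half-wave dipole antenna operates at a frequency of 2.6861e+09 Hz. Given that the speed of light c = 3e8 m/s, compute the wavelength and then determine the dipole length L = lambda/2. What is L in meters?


lambda = c / f = 3.0000e+08 / 2.6861e+09 = 0.1116861 m
L = lambda / 2 = 0.1116861 / 2 = 0.05584 m

0.05584 m


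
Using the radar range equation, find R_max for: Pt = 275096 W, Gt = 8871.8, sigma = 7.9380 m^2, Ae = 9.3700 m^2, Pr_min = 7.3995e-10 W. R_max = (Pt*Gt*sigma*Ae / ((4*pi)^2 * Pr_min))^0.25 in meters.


R^4 = 275096*8871.8*7.9380*9.3700 / ((4*pi)^2 * 7.3995e-10) = 1.553548e+18
R_max = 1.553548e+18^0.25 = 35305 m

35305 m


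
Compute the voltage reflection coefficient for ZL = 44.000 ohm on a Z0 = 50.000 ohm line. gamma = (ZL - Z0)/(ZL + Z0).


gamma = (44.000 - 50.000) / (44.000 + 50.000) = -0.06383

-0.06383


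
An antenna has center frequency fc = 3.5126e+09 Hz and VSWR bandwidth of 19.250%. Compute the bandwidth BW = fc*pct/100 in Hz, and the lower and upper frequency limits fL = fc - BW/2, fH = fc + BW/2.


BW = 3.5126e+09 * 19.250/100 = 6.761755e+08 Hz
fL = 3.5126e+09 - 6.761755e+08/2 = 3.175e+09 Hz
fH = 3.5126e+09 + 6.761755e+08/2 = 3.851e+09 Hz

BW=6.762e+08 Hz, fL=3.175e+09 Hz, fH=3.851e+09 Hz


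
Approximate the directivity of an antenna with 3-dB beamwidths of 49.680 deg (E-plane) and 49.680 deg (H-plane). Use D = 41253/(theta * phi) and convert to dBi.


D_linear = 41253 / (49.680 * 49.680) = 16.71446
D_dBi = 10 * log10(16.71446) = 12.23 dBi

12.23 dBi


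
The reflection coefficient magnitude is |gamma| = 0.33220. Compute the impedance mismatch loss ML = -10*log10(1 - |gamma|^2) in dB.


ML = -10 * log10(1 - 0.33220^2) = -10 * log10(0.88964316) = 0.5078 dB

0.5078 dB


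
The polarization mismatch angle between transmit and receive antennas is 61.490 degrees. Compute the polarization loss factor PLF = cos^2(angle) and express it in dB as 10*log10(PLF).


PLF_linear = cos^2(61.490 deg) = 0.2278269
PLF_dB = 10 * log10(0.2278269) = -6.424 dB

-6.424 dB


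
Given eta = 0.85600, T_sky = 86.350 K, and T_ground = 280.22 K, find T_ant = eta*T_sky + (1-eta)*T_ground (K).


T_ant = 0.85600 * 86.350 + (1 - 0.85600) * 280.22 = 114.3 K

114.3 K


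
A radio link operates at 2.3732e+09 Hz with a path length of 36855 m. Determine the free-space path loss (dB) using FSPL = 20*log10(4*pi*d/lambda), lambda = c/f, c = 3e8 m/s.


lambda = c / f = 3.0000e+08 / 2.3732e+09 = 0.1264116 m
FSPL = 20 * log10(4*pi*36855/0.1264116) = 131.3 dB

131.3 dB


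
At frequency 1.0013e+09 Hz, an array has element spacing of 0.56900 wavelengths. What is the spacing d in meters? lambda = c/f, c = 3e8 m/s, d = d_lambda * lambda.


lambda = c / f = 3.0000e+08 / 1.0013e+09 = 0.2996105 m
d = 0.56900 * 0.2996105 = 0.1705 m

0.1705 m


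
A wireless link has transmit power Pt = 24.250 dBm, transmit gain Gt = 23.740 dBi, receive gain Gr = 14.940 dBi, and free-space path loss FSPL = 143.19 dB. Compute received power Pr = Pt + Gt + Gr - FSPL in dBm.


Pr = 24.250 + 23.740 + 14.940 - 143.19 = -80.26 dBm

-80.26 dBm


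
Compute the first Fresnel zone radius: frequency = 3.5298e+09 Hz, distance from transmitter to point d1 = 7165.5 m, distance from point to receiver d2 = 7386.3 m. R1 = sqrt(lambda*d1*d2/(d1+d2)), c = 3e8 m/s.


lambda = c / f = 3.0000e+08 / 3.5298e+09 = 0.08499065 m
R1 = sqrt(0.08499065 * 7165.5 * 7386.3 / (7165.5 + 7386.3)) = 17.58 m

17.58 m


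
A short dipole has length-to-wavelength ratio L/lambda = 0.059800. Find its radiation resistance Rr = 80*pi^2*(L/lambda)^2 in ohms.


Rr = 80 * pi^2 * (0.059800)^2 = 80 * 9.869604 * 3.576040e-03 = 2.824 ohm

2.824 ohm


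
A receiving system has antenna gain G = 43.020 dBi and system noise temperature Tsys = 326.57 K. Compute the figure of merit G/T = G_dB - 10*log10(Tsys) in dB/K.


G/T = 43.020 - 10*log10(326.57) = 43.020 - 25.13976 = 17.88 dB/K

17.88 dB/K


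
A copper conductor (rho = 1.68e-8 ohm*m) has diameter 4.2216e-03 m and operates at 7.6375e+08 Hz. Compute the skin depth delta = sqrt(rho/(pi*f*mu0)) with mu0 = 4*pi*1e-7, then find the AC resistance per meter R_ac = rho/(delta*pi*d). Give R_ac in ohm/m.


delta = sqrt(1.68e-8 / (pi * 7.6375e+08 * 4*pi*1e-7)) = 2.360474e-06 m
R_ac = 1.68e-8 / (2.360474e-06 * pi * 4.2216e-03) = 0.5366 ohm/m

0.5366 ohm/m


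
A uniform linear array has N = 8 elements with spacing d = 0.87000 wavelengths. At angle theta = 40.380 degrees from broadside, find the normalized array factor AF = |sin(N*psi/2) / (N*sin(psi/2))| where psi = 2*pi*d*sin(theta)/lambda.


psi = 2*pi*0.87000*sin(40.380 deg) = 3.541411 rad
AF = |sin(8*3.541411/2) / (8*sin(3.541411/2))| = 0.1275

0.1275


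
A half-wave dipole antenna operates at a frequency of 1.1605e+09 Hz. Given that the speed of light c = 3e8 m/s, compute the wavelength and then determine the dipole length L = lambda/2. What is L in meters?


lambda = c / f = 3.0000e+08 / 1.1605e+09 = 0.2585093 m
L = lambda / 2 = 0.2585093 / 2 = 0.1293 m

0.1293 m


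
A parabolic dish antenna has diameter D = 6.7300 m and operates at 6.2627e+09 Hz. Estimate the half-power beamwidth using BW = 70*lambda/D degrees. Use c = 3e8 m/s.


lambda = c / f = 3.0000e+08 / 6.2627e+09 = 0.04790266 m
BW = 70 * 0.04790266 / 6.7300 = 0.4982 deg

0.4982 deg


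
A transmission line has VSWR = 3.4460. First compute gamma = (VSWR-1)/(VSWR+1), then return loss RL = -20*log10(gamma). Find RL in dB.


gamma = (3.4460 - 1) / (3.4460 + 1) = 0.5501574
RL = -20 * log10(0.5501574) = 5.190 dB

5.190 dB


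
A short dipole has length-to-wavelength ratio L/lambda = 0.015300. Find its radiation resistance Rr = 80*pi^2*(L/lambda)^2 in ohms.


Rr = 80 * pi^2 * (0.015300)^2 = 80 * 9.869604 * 2.340900e-04 = 0.1848 ohm

0.1848 ohm


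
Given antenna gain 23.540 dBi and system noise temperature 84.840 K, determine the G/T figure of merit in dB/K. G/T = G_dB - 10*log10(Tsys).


G/T = 23.540 - 10*log10(84.840) = 23.540 - 19.28601 = 4.254 dB/K

4.254 dB/K


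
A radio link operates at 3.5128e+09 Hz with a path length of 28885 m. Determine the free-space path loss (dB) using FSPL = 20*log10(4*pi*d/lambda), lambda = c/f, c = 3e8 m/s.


lambda = c / f = 3.0000e+08 / 3.5128e+09 = 0.08540196 m
FSPL = 20 * log10(4*pi*28885/0.08540196) = 132.6 dB

132.6 dB


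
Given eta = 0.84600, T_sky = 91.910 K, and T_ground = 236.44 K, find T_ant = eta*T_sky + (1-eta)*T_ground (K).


T_ant = 0.84600 * 91.910 + (1 - 0.84600) * 236.44 = 114.2 K

114.2 K


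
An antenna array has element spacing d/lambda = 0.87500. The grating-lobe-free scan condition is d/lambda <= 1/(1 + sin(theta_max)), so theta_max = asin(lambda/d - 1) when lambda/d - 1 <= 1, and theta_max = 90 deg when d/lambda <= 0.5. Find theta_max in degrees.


lambda/d - 1 = 1/0.87500 - 1 = 0.1428571
theta_max = asin(0.1428571) = 8.213 deg

8.213 deg


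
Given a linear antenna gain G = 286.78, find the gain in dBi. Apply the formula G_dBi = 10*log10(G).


G_dBi = 10 * log10(286.78) = 24.58 dBi

24.58 dBi


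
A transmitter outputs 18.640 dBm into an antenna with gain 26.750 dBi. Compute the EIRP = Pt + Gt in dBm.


EIRP = Pt + Gt = 18.640 + 26.750 = 45.39 dBm

45.39 dBm


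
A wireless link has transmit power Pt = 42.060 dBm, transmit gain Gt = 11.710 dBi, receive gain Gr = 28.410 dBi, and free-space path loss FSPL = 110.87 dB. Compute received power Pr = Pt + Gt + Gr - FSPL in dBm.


Pr = 42.060 + 11.710 + 28.410 - 110.87 = -28.69 dBm

-28.69 dBm


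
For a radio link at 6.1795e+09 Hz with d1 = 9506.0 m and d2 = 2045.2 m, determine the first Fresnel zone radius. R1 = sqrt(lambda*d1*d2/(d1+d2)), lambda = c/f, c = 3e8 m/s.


lambda = c / f = 3.0000e+08 / 6.1795e+09 = 0.04854762 m
R1 = sqrt(0.04854762 * 9506.0 * 2045.2 / (9506.0 + 2045.2)) = 9.039 m

9.039 m


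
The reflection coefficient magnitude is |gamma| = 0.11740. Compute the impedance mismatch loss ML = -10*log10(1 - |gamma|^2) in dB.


ML = -10 * log10(1 - 0.11740^2) = -10 * log10(0.98621724) = 0.06027 dB

0.06027 dB


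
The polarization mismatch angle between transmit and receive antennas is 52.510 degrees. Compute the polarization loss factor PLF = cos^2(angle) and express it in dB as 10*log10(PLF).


PLF_linear = cos^2(52.510 deg) = 0.3704219
PLF_dB = 10 * log10(0.3704219) = -4.313 dB

-4.313 dB


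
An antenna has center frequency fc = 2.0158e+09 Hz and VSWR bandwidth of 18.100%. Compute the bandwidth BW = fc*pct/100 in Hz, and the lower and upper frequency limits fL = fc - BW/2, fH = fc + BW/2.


BW = 2.0158e+09 * 18.100/100 = 3.648598e+08 Hz
fL = 2.0158e+09 - 3.648598e+08/2 = 1.833e+09 Hz
fH = 2.0158e+09 + 3.648598e+08/2 = 2.198e+09 Hz

BW=3.649e+08 Hz, fL=1.833e+09 Hz, fH=2.198e+09 Hz


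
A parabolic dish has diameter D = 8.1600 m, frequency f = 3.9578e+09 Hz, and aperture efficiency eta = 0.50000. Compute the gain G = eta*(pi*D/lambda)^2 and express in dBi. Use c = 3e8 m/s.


lambda = c / f = 3.0000e+08 / 3.9578e+09 = 0.07579969 m
G_linear = 0.50000 * (pi * 8.1600 / 0.07579969)^2 = 57189.36
G_dBi = 10 * log10(57189.36) = 47.57 dBi

47.57 dBi


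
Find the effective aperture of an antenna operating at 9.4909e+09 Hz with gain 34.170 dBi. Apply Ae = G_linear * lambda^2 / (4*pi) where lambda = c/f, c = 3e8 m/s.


lambda = c / f = 3.0000e+08 / 9.4909e+09 = 0.03160923 m
G_linear = 10^(34.170/10) = 2612.161
Ae = G_linear * lambda^2 / (4*pi) = 2612.161 * 0.03160923^2 / (4*pi) = 0.2077 m^2

0.2077 m^2


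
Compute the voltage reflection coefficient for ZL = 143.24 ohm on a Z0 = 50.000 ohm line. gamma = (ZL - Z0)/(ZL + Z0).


gamma = (143.24 - 50.000) / (143.24 + 50.000) = 0.4825

0.4825


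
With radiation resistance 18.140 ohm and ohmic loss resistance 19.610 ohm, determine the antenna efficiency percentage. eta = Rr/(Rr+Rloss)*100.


eta = 18.140 / (18.140 + 19.610) * 100 = 48.05%

48.05%


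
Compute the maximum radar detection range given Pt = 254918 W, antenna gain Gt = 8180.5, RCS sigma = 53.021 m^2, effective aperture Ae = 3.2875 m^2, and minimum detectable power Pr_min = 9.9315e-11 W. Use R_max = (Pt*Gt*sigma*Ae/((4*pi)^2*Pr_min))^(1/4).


R^4 = 254918*8180.5*53.021*3.2875 / ((4*pi)^2 * 9.9315e-11) = 2.317712e+19
R_max = 2.317712e+19^0.25 = 69385 m

69385 m


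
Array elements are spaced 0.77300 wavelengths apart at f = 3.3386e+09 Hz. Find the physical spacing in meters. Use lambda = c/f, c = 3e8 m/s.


lambda = c / f = 3.0000e+08 / 3.3386e+09 = 0.08985802 m
d = 0.77300 * 0.08985802 = 0.06946 m

0.06946 m


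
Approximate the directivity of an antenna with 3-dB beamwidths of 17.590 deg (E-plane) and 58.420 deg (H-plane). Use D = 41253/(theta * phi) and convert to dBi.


D_linear = 41253 / (17.590 * 58.420) = 40.14469
D_dBi = 10 * log10(40.14469) = 16.04 dBi

16.04 dBi


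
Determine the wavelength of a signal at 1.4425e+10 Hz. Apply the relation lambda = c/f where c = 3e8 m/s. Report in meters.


lambda = c / f = 3.0000e+08 / 1.4425e+10 = 0.02080 m

0.02080 m


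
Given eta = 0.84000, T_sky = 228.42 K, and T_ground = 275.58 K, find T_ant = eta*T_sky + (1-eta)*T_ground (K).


T_ant = 0.84000 * 228.42 + (1 - 0.84000) * 275.58 = 236.0 K

236.0 K


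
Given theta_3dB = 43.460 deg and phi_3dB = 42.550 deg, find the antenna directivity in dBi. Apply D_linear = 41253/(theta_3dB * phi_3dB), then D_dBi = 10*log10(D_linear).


D_linear = 41253 / (43.460 * 42.550) = 22.30829
D_dBi = 10 * log10(22.30829) = 13.48 dBi

13.48 dBi


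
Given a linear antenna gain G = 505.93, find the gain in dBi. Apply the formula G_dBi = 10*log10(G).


G_dBi = 10 * log10(505.93) = 27.04 dBi

27.04 dBi


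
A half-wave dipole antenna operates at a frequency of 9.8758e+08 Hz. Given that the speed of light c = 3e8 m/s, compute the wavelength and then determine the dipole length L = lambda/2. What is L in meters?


lambda = c / f = 3.0000e+08 / 9.8758e+08 = 0.3037729 m
L = lambda / 2 = 0.3037729 / 2 = 0.1519 m

0.1519 m


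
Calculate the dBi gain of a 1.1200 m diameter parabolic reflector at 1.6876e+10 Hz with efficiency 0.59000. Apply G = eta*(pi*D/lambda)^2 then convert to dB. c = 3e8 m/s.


lambda = c / f = 3.0000e+08 / 1.6876e+10 = 0.01777672 m
G_linear = 0.59000 * (pi * 1.1200 / 0.01777672)^2 = 23114.50
G_dBi = 10 * log10(23114.50) = 43.64 dBi

43.64 dBi


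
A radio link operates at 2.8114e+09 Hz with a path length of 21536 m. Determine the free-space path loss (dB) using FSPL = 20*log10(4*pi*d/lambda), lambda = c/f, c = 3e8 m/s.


lambda = c / f = 3.0000e+08 / 2.8114e+09 = 0.1067084 m
FSPL = 20 * log10(4*pi*21536/0.1067084) = 128.1 dB

128.1 dB


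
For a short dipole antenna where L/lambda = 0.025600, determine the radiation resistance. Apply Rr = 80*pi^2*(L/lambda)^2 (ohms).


Rr = 80 * pi^2 * (0.025600)^2 = 80 * 9.869604 * 6.553600e-04 = 0.5175 ohm

0.5175 ohm


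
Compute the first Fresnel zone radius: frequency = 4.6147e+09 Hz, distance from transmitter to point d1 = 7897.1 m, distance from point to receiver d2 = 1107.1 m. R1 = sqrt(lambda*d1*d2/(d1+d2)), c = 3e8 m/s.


lambda = c / f = 3.0000e+08 / 4.6147e+09 = 0.06500964 m
R1 = sqrt(0.06500964 * 7897.1 * 1107.1 / (7897.1 + 1107.1)) = 7.945 m

7.945 m


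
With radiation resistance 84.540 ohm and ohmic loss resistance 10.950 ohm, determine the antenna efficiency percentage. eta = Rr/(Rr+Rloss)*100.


eta = 84.540 / (84.540 + 10.950) * 100 = 88.53%

88.53%


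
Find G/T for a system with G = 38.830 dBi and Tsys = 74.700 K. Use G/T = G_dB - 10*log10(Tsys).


G/T = 38.830 - 10*log10(74.700) = 38.830 - 18.73321 = 20.10 dB/K

20.10 dB/K


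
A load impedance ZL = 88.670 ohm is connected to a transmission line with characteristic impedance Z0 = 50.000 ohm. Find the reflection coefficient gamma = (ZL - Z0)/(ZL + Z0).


gamma = (88.670 - 50.000) / (88.670 + 50.000) = 0.2789

0.2789


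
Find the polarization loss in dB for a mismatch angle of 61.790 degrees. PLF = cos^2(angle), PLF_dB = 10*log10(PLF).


PLF_linear = cos^2(61.790 deg) = 0.2234496
PLF_dB = 10 * log10(0.2234496) = -6.508 dB

-6.508 dB


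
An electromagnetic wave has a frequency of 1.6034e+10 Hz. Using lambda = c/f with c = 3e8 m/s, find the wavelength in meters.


lambda = c / f = 3.0000e+08 / 1.6034e+10 = 0.01871 m

0.01871 m


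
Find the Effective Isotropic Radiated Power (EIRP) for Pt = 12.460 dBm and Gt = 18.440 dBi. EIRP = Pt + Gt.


EIRP = Pt + Gt = 12.460 + 18.440 = 30.90 dBm

30.90 dBm


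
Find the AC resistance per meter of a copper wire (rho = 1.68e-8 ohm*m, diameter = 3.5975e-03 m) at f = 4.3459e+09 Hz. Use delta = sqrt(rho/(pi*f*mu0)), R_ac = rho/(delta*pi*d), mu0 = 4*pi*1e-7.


delta = sqrt(1.68e-8 / (pi * 4.3459e+09 * 4*pi*1e-7)) = 9.895435e-07 m
R_ac = 1.68e-8 / (9.895435e-07 * pi * 3.5975e-03) = 1.502 ohm/m

1.502 ohm/m


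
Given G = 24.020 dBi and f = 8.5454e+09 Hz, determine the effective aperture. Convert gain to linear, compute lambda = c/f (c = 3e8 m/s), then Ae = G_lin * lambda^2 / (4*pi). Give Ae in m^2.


lambda = c / f = 3.0000e+08 / 8.5454e+09 = 0.03510661 m
G_linear = 10^(24.020/10) = 252.3481
Ae = G_linear * lambda^2 / (4*pi) = 252.3481 * 0.03510661^2 / (4*pi) = 0.02475 m^2

0.02475 m^2


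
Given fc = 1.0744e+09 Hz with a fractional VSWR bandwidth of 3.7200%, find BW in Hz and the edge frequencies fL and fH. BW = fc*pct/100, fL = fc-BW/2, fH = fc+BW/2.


BW = 1.0744e+09 * 3.7200/100 = 3.996768e+07 Hz
fL = 1.0744e+09 - 3.996768e+07/2 = 1.054e+09 Hz
fH = 1.0744e+09 + 3.996768e+07/2 = 1.094e+09 Hz

BW=3.997e+07 Hz, fL=1.054e+09 Hz, fH=1.094e+09 Hz


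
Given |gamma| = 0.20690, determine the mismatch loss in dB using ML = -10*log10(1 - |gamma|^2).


ML = -10 * log10(1 - 0.20690^2) = -10 * log10(0.95719239) = 0.1900 dB

0.1900 dB


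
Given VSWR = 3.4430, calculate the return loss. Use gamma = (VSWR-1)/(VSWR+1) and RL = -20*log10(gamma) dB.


gamma = (3.4430 - 1) / (3.4430 + 1) = 0.5498537
RL = -20 * log10(0.5498537) = 5.195 dB

5.195 dB


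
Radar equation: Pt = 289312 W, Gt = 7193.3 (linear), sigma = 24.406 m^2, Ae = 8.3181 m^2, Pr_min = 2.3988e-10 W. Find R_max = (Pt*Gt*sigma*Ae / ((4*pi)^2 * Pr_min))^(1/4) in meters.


R^4 = 289312*7193.3*24.406*8.3181 / ((4*pi)^2 * 2.3988e-10) = 1.115325e+19
R_max = 1.115325e+19^0.25 = 57790 m

57790 m


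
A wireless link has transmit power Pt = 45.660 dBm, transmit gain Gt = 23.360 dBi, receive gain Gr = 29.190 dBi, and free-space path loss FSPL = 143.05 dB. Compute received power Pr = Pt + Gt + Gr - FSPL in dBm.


Pr = 45.660 + 23.360 + 29.190 - 143.05 = -44.84 dBm

-44.84 dBm


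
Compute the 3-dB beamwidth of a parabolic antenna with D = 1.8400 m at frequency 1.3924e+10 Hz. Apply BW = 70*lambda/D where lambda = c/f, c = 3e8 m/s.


lambda = c / f = 3.0000e+08 / 1.3924e+10 = 0.02154553 m
BW = 70 * 0.02154553 / 1.8400 = 0.8197 deg

0.8197 deg


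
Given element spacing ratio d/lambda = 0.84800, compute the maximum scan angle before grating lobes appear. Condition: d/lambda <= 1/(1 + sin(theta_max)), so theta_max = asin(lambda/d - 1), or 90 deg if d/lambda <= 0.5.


lambda/d - 1 = 1/0.84800 - 1 = 0.1792453
theta_max = asin(0.1792453) = 10.33 deg

10.33 deg


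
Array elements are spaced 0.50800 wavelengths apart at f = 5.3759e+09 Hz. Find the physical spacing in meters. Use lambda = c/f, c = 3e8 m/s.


lambda = c / f = 3.0000e+08 / 5.3759e+09 = 0.05580461 m
d = 0.50800 * 0.05580461 = 0.02835 m

0.02835 m


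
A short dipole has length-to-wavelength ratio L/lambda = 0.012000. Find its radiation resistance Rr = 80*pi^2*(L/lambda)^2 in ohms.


Rr = 80 * pi^2 * (0.012000)^2 = 80 * 9.869604 * 1.440000e-04 = 0.1137 ohm

0.1137 ohm


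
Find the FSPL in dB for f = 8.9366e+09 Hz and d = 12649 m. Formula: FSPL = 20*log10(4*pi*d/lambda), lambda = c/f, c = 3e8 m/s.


lambda = c / f = 3.0000e+08 / 8.9366e+09 = 0.03356981 m
FSPL = 20 * log10(4*pi*12649/0.03356981) = 133.5 dB

133.5 dB


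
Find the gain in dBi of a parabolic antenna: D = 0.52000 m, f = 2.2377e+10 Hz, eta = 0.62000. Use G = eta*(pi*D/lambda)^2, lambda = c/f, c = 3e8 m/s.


lambda = c / f = 3.0000e+08 / 2.2377e+10 = 0.01340662 m
G_linear = 0.62000 * (pi * 0.52000 / 0.01340662)^2 = 9205.757
G_dBi = 10 * log10(9205.757) = 39.64 dBi

39.64 dBi


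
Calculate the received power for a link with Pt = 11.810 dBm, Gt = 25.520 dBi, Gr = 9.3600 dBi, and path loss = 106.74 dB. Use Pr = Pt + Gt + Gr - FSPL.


Pr = 11.810 + 25.520 + 9.3600 - 106.74 = -60.05 dBm

-60.05 dBm


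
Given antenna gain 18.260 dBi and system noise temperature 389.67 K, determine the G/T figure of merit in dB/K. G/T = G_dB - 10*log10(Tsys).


G/T = 18.260 - 10*log10(389.67) = 18.260 - 25.90697 = -7.647 dB/K

-7.647 dB/K


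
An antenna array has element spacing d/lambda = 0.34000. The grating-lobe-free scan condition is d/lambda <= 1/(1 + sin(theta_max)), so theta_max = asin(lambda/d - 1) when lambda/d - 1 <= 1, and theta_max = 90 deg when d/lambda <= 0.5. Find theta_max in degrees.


lambda/d - 1 = 1/0.34000 - 1 = 1.941176 >= 1
d/lambda <= 0.5, so the array can scan to endfire without grating lobes: theta_max = 90 deg

90 deg


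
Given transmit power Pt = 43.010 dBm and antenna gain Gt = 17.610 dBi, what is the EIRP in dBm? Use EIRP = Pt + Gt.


EIRP = Pt + Gt = 43.010 + 17.610 = 60.62 dBm

60.62 dBm


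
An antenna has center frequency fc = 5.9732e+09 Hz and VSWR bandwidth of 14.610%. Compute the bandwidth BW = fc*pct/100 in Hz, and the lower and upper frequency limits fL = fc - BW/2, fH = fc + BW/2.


BW = 5.9732e+09 * 14.610/100 = 8.726845e+08 Hz
fL = 5.9732e+09 - 8.726845e+08/2 = 5.537e+09 Hz
fH = 5.9732e+09 + 8.726845e+08/2 = 6.410e+09 Hz

BW=8.727e+08 Hz, fL=5.537e+09 Hz, fH=6.410e+09 Hz


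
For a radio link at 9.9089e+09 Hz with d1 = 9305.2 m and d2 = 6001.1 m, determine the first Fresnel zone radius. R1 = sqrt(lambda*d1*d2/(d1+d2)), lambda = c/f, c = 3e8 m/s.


lambda = c / f = 3.0000e+08 / 9.9089e+09 = 0.03027581 m
R1 = sqrt(0.03027581 * 9305.2 * 6001.1 / (9305.2 + 6001.1)) = 10.51 m

10.51 m


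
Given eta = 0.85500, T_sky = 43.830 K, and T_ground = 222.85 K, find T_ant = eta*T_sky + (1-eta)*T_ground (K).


T_ant = 0.85500 * 43.830 + (1 - 0.85500) * 222.85 = 69.79 K

69.79 K


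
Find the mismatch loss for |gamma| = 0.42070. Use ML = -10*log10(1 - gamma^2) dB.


ML = -10 * log10(1 - 0.42070^2) = -10 * log10(0.82301151) = 0.8459 dB

0.8459 dB


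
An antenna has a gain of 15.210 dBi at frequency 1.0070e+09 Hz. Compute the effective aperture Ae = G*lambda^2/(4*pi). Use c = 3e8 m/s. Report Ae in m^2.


lambda = c / f = 3.0000e+08 / 1.0070e+09 = 0.2979146 m
G_linear = 10^(15.210/10) = 33.18945
Ae = G_linear * lambda^2 / (4*pi) = 33.18945 * 0.2979146^2 / (4*pi) = 0.2344 m^2

0.2344 m^2


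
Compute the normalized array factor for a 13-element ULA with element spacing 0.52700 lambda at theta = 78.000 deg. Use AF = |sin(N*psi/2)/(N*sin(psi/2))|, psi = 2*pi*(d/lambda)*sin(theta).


psi = 2*pi*0.52700*sin(78.000 deg) = 3.238880 rad
AF = |sin(13*3.238880/2) / (13*sin(3.238880/2))| = 0.06212

0.06212


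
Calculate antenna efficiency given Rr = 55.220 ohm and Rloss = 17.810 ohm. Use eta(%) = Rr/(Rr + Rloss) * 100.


eta = 55.220 / (55.220 + 17.810) * 100 = 75.61%

75.61%


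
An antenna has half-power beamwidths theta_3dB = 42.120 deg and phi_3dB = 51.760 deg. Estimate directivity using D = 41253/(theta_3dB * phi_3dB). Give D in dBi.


D_linear = 41253 / (42.120 * 51.760) = 18.92226
D_dBi = 10 * log10(18.92226) = 12.77 dBi

12.77 dBi


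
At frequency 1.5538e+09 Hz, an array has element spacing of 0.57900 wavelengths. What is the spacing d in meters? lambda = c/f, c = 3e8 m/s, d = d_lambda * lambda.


lambda = c / f = 3.0000e+08 / 1.5538e+09 = 0.1930750 m
d = 0.57900 * 0.1930750 = 0.1118 m

0.1118 m


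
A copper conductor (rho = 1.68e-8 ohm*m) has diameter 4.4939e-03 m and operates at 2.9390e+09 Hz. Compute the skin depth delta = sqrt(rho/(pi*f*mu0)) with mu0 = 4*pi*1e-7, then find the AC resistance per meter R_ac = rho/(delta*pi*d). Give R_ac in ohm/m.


delta = sqrt(1.68e-8 / (pi * 2.9390e+09 * 4*pi*1e-7)) = 1.203303e-06 m
R_ac = 1.68e-8 / (1.203303e-06 * pi * 4.4939e-03) = 0.9889 ohm/m

0.9889 ohm/m


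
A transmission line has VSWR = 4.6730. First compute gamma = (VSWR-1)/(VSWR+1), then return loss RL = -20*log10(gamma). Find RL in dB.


gamma = (4.6730 - 1) / (4.6730 + 1) = 0.6474528
RL = -20 * log10(0.6474528) = 3.776 dB

3.776 dB


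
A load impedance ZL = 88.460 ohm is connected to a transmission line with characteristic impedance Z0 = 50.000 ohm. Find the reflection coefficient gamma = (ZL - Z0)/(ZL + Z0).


gamma = (88.460 - 50.000) / (88.460 + 50.000) = 0.2778

0.2778


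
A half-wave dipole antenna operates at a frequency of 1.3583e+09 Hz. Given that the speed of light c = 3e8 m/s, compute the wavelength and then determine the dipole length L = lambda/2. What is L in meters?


lambda = c / f = 3.0000e+08 / 1.3583e+09 = 0.2208643 m
L = lambda / 2 = 0.2208643 / 2 = 0.1104 m

0.1104 m


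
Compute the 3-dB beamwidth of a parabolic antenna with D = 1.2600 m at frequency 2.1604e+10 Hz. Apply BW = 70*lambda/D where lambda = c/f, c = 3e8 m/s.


lambda = c / f = 3.0000e+08 / 2.1604e+10 = 0.01388632 m
BW = 70 * 0.01388632 / 1.2600 = 0.7715 deg

0.7715 deg
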